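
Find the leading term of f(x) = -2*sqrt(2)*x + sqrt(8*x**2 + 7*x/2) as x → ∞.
7*sqrt(2)/16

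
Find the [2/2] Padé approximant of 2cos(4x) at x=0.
(2 - 40*x**2/3)/(4*x**2/3 + 1)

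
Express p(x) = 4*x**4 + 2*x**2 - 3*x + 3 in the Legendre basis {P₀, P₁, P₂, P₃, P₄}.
(67/15)P₀ + (-3)P₁ + (76/21)P₂ + (32/35)P₄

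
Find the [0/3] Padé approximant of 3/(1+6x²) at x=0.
3/(6*x**2 + 1)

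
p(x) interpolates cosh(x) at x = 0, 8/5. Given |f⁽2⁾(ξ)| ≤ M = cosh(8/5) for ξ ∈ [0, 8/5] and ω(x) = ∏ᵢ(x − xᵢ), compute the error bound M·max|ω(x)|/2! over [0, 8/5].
8*cosh(8/5)/25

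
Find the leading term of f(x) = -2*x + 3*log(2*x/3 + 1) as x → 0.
-2*x**2/3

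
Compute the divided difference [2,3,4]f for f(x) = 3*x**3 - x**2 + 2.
26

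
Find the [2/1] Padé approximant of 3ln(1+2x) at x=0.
2*x*(x + 3)/(4*x/3 + 1)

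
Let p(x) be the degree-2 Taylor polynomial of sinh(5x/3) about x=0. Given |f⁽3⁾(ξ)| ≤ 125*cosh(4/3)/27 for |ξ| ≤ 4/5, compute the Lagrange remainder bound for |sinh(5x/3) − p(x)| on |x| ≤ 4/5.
32*cosh(4/3)/81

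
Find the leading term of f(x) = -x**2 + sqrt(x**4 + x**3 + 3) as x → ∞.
x/2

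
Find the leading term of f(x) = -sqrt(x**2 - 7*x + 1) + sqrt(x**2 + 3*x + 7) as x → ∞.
5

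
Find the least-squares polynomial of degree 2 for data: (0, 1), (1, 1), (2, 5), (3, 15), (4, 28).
34/35 + (-82/35)x + (16/7)x²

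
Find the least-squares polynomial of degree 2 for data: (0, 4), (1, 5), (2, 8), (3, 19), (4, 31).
143/35 + (-62/35)x + (15/7)x²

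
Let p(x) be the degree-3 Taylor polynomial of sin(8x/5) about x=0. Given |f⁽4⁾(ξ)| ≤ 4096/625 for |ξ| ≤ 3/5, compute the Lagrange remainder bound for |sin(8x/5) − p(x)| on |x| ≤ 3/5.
13824/390625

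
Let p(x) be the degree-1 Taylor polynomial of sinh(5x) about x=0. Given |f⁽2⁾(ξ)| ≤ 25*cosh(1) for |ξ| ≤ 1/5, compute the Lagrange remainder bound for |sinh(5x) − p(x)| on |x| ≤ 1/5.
cosh(1)/2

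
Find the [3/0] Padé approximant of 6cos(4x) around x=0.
6 - 48*x**2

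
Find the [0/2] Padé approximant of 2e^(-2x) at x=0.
2/(2*x**2 + 2*x + 1)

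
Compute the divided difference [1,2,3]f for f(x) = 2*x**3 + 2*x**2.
14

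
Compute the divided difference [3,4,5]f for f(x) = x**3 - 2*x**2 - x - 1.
10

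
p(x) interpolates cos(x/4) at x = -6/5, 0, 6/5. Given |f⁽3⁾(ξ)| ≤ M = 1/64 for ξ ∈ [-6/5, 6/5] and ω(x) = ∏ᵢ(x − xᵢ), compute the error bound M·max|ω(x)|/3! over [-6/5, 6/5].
sqrt(3)/1000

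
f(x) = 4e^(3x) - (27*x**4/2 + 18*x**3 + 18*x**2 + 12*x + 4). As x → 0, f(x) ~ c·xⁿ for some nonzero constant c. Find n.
5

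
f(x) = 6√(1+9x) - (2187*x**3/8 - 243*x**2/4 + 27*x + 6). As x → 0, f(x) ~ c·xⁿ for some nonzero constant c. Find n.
4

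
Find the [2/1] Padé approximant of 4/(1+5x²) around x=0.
4 - 20*x**2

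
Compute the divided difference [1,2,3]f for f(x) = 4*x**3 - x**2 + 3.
23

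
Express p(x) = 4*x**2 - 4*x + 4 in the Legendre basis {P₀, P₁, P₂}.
(16/3)P₀ + (-4)P₁ + (8/3)P₂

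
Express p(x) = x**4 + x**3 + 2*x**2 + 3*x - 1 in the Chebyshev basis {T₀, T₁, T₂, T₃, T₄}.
(3/8)T₀ + (15/4)T₁ + (3/2)T₂ + (1/4)T₃ + (1/8)T₄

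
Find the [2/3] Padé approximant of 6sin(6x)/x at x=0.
(36 - 756*x**2/5)/(9*x**2/5 + 1)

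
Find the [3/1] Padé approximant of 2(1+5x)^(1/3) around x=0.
(-250*x**3/81 + 50*x**2/9 + 10*x + 2)/(10*x/3 + 1)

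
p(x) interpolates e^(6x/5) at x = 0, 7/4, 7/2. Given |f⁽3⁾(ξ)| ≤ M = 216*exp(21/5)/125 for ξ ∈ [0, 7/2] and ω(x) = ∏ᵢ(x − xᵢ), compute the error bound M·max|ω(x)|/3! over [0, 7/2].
343*sqrt(3)*exp(21/5)/1000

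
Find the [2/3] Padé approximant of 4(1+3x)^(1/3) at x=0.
(14*x**2 + 16*x + 4)/(-x**3/6 + 3*x**2/2 + 3*x + 1)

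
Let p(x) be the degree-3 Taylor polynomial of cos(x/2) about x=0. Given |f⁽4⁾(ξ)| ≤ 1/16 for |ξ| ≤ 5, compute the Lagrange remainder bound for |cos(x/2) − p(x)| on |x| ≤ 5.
625/384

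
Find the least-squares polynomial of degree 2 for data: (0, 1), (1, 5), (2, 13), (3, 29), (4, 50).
6/5 + (1/5)x + (3)x²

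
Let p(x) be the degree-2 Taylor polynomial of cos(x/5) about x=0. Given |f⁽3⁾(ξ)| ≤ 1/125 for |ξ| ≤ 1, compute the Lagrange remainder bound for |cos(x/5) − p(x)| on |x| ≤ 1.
1/750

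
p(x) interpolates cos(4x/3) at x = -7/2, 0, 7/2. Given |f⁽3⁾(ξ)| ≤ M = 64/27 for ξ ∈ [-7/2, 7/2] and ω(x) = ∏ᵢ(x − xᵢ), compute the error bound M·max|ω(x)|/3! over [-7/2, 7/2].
2744*sqrt(3)/729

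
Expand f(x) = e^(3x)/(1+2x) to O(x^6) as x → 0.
1 + x + 5*x**2/2 - x**3/2 + 35*x**4/8 - 269*x**5/40 + O(x**6)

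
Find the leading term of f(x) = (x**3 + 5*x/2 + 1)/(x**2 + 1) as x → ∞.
x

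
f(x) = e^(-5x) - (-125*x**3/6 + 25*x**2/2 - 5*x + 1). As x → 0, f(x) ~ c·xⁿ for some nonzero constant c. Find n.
4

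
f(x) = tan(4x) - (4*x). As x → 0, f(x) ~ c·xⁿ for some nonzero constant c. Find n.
3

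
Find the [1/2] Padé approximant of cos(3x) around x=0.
1/(9*x**2/2 + 1)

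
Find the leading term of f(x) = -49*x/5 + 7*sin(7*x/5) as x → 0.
-2401*x**3/750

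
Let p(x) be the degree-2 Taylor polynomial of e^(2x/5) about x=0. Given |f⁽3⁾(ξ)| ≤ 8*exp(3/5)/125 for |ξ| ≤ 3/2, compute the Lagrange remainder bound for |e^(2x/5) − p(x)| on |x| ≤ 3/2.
9*exp(3/5)/250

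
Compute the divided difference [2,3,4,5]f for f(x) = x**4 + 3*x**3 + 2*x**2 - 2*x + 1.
17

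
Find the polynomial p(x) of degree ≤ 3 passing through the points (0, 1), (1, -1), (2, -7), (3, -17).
1 - 2*x**2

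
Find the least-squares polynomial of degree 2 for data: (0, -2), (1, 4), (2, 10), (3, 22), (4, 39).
-7/5 + (2)x + (2)x²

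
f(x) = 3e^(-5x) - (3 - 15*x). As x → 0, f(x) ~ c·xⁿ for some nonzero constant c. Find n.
2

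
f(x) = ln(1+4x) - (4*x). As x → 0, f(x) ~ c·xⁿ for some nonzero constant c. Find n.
2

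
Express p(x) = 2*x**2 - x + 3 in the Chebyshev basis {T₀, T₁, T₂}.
(4)T₀ - T₁ + T₂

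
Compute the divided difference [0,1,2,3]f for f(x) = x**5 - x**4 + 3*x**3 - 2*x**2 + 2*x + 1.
22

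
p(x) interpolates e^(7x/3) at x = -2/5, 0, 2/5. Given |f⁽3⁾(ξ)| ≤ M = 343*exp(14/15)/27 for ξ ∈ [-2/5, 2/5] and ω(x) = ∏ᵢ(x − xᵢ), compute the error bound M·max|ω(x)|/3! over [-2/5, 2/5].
2744*sqrt(3)*exp(14/15)/91125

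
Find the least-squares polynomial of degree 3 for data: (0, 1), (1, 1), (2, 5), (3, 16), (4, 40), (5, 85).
103/126 + (161/108)x + (-215/126)x² + (103/108)x³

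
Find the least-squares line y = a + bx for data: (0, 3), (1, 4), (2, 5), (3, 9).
a = 12/5, b = 19/10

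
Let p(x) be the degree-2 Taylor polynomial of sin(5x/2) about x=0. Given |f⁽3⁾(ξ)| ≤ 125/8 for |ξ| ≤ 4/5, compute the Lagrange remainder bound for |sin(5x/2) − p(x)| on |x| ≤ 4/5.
4/3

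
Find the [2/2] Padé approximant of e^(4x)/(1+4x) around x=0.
(28*x**2/9 + 8*x/3 + 1)/(-44*x**2/9 + 8*x/3 + 1)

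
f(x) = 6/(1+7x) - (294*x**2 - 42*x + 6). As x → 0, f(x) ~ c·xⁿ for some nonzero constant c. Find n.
3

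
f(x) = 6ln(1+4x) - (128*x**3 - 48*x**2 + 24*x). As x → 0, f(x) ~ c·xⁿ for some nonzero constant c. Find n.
4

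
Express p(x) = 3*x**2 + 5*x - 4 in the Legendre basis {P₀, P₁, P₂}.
(-3)P₀ + (5)P₁ + (2)P₂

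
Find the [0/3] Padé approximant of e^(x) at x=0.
1/(-x**3/6 + x**2/2 - x + 1)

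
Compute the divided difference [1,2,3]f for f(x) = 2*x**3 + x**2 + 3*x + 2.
13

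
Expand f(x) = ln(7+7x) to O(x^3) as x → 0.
log(7) + x - x**2/2 + O(x**3)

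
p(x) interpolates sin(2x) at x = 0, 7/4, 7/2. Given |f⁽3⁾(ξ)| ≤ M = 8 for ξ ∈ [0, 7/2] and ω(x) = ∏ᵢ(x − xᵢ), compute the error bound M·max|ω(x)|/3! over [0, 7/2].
343*sqrt(3)/216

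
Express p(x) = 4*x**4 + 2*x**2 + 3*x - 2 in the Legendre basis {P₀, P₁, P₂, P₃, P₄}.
(-8/15)P₀ + (3)P₁ + (76/21)P₂ + (32/35)P₄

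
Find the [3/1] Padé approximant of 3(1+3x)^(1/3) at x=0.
(-x**3 + 3*x**2 + 9*x + 3)/(2*x + 1)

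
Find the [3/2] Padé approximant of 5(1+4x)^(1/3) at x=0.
(448*x**3/81 + 112*x**2/3 + 28*x + 5)/(32*x**2/9 + 64*x/15 + 1)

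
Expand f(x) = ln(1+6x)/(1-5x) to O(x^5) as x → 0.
6*x + 12*x**2 + 132*x**3 + 336*x**4 + O(x**5)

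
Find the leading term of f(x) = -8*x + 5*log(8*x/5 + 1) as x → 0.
-32*x**2/5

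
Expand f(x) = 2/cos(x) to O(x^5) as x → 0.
2 + x**2 + 5*x**4/12 + O(x**5)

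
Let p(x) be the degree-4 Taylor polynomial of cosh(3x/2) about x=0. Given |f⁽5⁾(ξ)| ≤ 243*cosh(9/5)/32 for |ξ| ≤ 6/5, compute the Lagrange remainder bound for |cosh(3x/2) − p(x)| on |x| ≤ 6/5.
19683*cosh(9/5)/125000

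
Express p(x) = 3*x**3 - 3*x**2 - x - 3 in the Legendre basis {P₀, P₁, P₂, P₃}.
(-4)P₀ + (4/5)P₁ + (-2)P₂ + (6/5)P₃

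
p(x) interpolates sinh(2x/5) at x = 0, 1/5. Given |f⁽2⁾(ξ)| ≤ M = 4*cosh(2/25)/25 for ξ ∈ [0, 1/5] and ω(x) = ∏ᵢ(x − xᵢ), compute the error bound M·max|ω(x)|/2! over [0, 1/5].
cosh(2/25)/1250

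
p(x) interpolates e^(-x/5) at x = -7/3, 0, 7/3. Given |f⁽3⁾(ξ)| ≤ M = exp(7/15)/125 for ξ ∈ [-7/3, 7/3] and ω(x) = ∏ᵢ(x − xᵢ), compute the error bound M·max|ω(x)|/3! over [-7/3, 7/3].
343*sqrt(3)*exp(7/15)/91125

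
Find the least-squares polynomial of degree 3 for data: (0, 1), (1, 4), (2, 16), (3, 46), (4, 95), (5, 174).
1 + (-1/14)x + (27/14)x² + x³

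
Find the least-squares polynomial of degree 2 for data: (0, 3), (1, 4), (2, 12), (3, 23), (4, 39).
19/7 + (-23/70)x + (33/14)x²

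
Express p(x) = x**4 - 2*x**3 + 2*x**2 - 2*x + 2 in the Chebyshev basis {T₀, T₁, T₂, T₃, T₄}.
(27/8)T₀ + (-7/2)T₁ + (3/2)T₂ + (-1/2)T₃ + (1/8)T₄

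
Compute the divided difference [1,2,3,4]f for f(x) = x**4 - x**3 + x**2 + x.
9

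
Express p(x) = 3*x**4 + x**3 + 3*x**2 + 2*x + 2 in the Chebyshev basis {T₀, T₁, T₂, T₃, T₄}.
(37/8)T₀ + (11/4)T₁ + (3)T₂ + (1/4)T₃ + (3/8)T₄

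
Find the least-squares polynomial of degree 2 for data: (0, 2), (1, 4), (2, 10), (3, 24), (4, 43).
11/5 + (-9/5)x + (3)x²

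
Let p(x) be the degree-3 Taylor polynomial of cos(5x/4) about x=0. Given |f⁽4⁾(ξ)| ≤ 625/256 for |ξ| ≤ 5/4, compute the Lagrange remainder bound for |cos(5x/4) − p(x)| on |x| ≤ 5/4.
390625/1572864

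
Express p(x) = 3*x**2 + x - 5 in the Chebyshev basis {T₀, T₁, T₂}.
(-7/2)T₀ + T₁ + (3/2)T₂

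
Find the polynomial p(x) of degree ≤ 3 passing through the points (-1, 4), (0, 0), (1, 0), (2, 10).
x**3 + 2*x**2 - 3*x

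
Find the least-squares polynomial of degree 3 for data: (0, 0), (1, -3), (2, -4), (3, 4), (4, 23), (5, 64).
-11/126 + (-1315/756)x + (-505/252)x² + (53/54)x³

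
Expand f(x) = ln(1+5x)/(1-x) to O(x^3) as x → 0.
5*x - 15*x**2/2 + O(x**3)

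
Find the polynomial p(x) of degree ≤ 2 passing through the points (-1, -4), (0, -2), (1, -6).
-3*x**2 - x - 2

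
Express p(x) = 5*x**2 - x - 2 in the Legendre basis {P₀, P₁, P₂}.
(-1/3)P₀ - P₁ + (10/3)P₂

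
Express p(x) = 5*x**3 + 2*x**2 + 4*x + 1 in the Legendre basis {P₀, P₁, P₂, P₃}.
(5/3)P₀ + (7)P₁ + (4/3)P₂ + (2)P₃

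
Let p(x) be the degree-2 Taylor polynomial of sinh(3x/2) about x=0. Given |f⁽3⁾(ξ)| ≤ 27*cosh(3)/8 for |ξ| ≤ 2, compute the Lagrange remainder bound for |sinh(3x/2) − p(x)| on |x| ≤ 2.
9*cosh(3)/2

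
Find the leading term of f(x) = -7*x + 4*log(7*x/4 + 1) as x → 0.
-49*x**2/8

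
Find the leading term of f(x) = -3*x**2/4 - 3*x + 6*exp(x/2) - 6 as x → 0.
x**3/8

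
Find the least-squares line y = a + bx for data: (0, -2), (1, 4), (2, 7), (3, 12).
a = -3/2, b = 9/2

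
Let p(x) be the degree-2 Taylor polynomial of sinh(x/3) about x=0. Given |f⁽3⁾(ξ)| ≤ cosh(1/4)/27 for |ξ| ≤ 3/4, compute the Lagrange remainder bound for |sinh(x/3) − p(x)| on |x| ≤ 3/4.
cosh(1/4)/384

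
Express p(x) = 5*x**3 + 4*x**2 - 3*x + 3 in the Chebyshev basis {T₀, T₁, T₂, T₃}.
(5)T₀ + (3/4)T₁ + (2)T₂ + (5/4)T₃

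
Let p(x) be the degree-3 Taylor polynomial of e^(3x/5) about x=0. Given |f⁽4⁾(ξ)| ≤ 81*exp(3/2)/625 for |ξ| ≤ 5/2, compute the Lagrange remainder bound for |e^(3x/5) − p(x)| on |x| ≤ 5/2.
27*exp(3/2)/128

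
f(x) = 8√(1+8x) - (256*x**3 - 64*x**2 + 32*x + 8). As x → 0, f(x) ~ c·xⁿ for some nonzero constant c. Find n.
4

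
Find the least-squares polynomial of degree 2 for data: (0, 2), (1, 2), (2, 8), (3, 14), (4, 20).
46/35 + (48/35)x + (6/7)x²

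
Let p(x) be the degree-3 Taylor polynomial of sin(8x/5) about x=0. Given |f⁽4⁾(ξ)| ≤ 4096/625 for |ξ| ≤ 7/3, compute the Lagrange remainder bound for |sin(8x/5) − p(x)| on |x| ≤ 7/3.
1229312/151875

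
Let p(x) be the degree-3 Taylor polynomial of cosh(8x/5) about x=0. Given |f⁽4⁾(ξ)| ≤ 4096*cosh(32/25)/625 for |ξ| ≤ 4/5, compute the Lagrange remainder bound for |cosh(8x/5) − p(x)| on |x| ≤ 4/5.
131072*cosh(32/25)/1171875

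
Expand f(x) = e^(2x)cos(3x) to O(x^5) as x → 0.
1 + 2*x - 5*x**2/2 - 23*x**3/3 - 119*x**4/24 + O(x**5)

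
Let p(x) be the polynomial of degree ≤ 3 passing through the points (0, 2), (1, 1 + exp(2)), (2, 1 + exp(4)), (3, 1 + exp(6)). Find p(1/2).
-5*exp(4)/16 + 21/16 + 15*exp(2)/16 + exp(6)/16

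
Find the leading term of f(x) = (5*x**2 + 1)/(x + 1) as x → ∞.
5*x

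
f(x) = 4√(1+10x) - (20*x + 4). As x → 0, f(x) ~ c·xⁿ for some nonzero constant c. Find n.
2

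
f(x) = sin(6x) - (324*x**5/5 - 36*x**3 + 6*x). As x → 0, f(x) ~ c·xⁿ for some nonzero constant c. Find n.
7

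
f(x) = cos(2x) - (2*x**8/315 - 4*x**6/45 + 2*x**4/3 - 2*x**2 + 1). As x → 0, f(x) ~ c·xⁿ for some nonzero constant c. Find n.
10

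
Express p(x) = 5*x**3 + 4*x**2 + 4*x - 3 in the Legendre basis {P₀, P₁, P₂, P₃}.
(-5/3)P₀ + (7)P₁ + (8/3)P₂ + (2)P₃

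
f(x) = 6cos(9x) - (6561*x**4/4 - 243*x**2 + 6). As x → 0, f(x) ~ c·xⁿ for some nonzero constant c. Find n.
6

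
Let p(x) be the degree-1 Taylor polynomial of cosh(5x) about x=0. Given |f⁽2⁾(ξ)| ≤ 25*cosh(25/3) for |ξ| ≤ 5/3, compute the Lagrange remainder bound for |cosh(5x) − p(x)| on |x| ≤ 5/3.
625*cosh(25/3)/18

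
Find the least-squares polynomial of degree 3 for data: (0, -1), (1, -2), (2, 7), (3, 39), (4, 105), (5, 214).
-6/7 + (-149/42)x + (1/7)x² + (11/6)x³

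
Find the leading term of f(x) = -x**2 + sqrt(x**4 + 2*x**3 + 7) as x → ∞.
x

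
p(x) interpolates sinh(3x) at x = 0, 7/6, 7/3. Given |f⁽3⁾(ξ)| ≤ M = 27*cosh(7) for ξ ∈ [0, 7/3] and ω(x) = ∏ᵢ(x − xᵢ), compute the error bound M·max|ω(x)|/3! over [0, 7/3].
343*sqrt(3)*cosh(7)/216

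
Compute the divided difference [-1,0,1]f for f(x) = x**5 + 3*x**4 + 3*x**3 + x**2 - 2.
4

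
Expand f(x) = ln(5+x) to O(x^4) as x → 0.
log(5) + x/5 - x**2/50 + x**3/375 + O(x**4)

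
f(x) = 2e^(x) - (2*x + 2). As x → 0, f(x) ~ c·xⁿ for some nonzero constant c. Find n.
2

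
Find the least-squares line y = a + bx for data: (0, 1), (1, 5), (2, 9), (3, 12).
a = 6/5, b = 37/10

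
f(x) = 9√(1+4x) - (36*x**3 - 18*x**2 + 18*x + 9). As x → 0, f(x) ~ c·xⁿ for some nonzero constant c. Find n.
4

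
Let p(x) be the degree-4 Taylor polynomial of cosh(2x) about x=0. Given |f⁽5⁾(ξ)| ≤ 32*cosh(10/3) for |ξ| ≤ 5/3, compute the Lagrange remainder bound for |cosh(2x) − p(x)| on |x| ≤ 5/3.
2500*cosh(10/3)/729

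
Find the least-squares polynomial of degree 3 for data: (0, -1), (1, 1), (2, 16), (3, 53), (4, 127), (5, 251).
-74/63 + (283/189)x + (-109/126)x² + (115/54)x³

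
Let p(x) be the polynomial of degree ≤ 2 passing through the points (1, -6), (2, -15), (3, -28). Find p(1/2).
-3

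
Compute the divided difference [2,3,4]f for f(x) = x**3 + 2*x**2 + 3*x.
11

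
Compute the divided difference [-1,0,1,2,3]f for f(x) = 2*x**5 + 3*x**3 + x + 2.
10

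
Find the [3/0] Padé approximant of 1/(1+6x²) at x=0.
1 - 6*x**2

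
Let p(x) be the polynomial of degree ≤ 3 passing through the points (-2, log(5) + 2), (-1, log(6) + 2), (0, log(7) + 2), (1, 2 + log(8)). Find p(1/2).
2 + log(2**(5/8)*3**(11/16)*5**(1/16)*7**(15/16)/3)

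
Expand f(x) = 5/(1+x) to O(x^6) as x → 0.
5 - 5*x + 5*x**2 - 5*x**3 + 5*x**4 - 5*x**5 + O(x**6)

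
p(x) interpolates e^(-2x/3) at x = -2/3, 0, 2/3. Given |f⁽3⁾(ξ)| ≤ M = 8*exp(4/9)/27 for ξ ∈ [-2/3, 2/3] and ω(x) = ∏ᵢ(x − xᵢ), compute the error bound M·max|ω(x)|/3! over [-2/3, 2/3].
64*sqrt(3)*exp(4/9)/19683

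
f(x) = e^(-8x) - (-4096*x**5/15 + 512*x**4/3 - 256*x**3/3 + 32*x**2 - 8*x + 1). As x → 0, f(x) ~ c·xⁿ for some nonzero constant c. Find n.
6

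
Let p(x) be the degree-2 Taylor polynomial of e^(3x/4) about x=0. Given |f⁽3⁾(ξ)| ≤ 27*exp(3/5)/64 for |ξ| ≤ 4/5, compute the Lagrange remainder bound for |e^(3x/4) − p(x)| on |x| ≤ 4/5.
9*exp(3/5)/250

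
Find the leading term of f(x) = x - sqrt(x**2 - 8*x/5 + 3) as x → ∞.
4/5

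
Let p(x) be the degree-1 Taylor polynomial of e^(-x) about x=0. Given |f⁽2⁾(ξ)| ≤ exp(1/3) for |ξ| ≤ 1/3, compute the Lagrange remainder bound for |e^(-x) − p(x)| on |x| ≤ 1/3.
exp(1/3)/18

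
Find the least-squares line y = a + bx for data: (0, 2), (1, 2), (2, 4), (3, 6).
a = 7/5, b = 7/5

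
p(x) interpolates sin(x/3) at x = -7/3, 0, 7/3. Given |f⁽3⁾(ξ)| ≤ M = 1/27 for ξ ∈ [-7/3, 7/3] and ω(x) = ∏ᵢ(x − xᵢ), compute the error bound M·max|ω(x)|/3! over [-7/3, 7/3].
343*sqrt(3)/19683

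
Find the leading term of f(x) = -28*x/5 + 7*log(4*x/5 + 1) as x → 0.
-56*x**2/25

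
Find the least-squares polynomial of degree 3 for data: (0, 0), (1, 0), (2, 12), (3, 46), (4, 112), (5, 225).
-10/63 + (-383/378)x + (-73/252)x² + (205/108)x³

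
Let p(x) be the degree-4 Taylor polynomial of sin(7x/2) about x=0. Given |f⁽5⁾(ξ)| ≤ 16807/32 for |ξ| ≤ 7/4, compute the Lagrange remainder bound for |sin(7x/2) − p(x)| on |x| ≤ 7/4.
282475249/3932160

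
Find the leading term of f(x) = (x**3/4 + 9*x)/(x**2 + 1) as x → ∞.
x/4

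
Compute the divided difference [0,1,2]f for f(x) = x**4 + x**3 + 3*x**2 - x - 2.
13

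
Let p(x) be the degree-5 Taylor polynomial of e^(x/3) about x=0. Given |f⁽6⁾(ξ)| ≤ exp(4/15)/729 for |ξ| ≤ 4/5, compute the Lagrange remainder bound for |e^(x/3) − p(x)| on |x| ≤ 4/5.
256*exp(4/15)/512578125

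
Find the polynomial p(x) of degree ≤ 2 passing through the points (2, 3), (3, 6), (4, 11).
x**2 - 2*x + 3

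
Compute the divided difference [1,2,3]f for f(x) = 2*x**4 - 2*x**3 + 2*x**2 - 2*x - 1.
40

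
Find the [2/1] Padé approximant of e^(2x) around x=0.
(2*x**2/3 + 4*x/3 + 1)/(1 - 2*x/3)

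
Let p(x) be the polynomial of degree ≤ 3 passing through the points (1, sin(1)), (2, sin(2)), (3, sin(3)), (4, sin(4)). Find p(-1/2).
-189*sin(2)/16 + 135*sin(3)/16 - 35*sin(4)/16 + 105*sin(1)/16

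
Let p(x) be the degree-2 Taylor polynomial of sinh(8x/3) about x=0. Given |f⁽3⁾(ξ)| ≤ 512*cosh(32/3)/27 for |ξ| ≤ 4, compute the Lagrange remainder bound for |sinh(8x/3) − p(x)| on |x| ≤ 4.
16384*cosh(32/3)/81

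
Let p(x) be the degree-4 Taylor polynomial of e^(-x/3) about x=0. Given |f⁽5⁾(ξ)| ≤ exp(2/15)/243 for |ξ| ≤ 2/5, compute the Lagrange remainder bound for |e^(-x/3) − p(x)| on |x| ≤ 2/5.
4*exp(2/15)/11390625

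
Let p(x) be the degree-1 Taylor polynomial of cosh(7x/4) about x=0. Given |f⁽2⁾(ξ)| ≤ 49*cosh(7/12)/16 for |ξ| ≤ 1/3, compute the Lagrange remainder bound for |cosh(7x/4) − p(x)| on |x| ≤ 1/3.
49*cosh(7/12)/288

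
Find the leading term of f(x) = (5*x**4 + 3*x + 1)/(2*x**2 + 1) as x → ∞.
5*x**2/2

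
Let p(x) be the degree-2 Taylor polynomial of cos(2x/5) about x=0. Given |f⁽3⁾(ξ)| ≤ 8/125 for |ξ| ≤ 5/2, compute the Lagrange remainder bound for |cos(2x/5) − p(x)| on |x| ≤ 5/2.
1/6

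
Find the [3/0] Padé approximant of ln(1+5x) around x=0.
5*x*(50*x**2 - 15*x + 6)/6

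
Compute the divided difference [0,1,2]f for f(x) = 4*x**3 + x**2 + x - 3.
13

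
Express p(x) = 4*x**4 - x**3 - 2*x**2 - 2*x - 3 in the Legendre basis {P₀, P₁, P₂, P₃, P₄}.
(-43/15)P₀ + (-13/5)P₁ + (20/21)P₂ + (-2/5)P₃ + (32/35)P₄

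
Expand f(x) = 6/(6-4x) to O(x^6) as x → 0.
1 + 2*x/3 + 4*x**2/9 + 8*x**3/27 + 16*x**4/81 + 32*x**5/243 + O(x**6)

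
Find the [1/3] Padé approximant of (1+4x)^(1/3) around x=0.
(10*x/3 + 1)/(64*x**3/81 - 8*x**2/9 + 2*x + 1)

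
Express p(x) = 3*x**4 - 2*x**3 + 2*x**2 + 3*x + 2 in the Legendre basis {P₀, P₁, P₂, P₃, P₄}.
(49/15)P₀ + (9/5)P₁ + (64/21)P₂ + (-4/5)P₃ + (24/35)P₄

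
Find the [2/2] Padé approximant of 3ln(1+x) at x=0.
3*x*(x + 2)/(2*(x**2/6 + x + 1))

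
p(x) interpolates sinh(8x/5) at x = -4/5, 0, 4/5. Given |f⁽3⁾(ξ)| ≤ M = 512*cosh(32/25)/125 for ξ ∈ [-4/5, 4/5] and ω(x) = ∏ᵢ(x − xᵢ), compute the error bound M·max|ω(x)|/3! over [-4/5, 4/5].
32768*sqrt(3)*cosh(32/25)/421875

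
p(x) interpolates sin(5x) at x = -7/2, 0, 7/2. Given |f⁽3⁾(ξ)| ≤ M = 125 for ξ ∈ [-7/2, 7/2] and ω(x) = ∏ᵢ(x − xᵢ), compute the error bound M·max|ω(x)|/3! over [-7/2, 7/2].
42875*sqrt(3)/216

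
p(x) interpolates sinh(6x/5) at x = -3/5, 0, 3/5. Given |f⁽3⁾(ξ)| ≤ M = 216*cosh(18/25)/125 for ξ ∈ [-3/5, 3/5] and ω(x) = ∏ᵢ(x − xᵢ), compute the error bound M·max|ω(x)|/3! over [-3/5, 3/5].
216*sqrt(3)*cosh(18/25)/15625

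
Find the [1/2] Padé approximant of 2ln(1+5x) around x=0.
10*x/(-25*x**2/12 + 5*x/2 + 1)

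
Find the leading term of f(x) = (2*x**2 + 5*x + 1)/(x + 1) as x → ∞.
2*x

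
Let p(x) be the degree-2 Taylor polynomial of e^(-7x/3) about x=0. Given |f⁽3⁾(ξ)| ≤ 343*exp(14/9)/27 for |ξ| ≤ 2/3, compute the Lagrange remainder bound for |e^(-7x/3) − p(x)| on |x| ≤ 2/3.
1372*exp(14/9)/2187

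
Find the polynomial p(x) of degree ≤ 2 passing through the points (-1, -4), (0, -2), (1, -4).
-2*x**2 - 2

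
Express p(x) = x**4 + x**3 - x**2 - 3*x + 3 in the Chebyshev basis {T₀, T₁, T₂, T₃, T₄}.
(23/8)T₀ + (-9/4)T₁ + (1/4)T₃ + (1/8)T₄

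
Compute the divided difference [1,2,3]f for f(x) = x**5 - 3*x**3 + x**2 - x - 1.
73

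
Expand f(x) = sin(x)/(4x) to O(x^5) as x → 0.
1/4 - x**2/24 + x**4/480 + O(x**5)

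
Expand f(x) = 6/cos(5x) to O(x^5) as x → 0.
6 + 75*x**2 + 3125*x**4/4 + O(x**5)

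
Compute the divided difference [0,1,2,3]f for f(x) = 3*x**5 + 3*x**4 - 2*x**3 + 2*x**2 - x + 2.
91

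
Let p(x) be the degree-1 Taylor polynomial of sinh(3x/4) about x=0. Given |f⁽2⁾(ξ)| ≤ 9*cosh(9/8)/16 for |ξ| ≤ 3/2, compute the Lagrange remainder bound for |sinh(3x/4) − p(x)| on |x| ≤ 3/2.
81*cosh(9/8)/128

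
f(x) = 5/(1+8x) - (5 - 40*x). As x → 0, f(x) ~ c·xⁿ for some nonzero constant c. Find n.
2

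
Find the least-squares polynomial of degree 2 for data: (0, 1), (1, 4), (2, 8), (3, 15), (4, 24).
8/7 + (99/70)x + (15/14)x²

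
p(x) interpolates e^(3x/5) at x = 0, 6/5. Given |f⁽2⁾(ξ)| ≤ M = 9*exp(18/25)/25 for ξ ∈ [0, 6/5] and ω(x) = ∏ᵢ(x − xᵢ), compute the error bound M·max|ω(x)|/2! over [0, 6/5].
81*exp(18/25)/1250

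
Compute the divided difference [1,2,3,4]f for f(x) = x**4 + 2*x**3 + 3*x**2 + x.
12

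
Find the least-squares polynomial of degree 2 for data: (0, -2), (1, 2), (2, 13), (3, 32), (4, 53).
-12/5 + (2)x + (3)x²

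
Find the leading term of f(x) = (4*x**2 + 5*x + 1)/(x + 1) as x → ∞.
4*x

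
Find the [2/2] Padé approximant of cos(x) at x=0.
(1 - 5*x**2/12)/(x**2/12 + 1)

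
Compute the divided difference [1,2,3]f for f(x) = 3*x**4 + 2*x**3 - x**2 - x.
86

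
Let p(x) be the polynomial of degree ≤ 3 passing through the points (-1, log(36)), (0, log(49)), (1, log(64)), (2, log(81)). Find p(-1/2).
log(7*2**(3/4)*21**(7/8)/4)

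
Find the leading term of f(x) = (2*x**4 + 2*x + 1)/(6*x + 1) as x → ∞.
x**3/3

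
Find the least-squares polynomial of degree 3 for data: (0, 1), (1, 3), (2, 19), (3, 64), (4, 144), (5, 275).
131/126 + (-1649/756)x + (251/126)x² + (203/108)x³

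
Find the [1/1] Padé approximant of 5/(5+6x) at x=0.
1/(6*x/5 + 1)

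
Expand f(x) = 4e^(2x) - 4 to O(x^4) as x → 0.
8*x + 8*x**2 + 16*x**3/3 + O(x**4)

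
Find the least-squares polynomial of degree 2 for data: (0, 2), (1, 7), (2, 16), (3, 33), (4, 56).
16/7 + (29/35)x + (22/7)x²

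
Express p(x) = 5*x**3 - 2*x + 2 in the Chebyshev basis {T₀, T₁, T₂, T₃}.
(2)T₀ + (7/4)T₁ + (5/4)T₃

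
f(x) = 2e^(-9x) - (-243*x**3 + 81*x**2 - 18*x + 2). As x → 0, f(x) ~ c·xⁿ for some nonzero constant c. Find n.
4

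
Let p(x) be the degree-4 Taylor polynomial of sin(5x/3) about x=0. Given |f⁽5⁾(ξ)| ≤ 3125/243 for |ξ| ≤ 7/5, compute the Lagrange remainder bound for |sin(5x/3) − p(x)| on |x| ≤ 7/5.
16807/29160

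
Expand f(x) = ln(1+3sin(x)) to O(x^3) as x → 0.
3*x - 9*x**2/2 + O(x**3)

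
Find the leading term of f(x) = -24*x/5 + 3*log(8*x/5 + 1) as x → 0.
-96*x**2/25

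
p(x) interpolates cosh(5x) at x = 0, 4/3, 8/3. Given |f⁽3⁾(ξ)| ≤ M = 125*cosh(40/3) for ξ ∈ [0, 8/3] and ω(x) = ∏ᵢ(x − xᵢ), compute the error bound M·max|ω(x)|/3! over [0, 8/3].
8000*sqrt(3)*cosh(40/3)/729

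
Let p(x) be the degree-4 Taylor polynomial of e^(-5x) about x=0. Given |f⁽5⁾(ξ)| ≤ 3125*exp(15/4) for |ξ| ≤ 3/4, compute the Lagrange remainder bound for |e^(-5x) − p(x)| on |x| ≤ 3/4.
50625*exp(15/4)/8192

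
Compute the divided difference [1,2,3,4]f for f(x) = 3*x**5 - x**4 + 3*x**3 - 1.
188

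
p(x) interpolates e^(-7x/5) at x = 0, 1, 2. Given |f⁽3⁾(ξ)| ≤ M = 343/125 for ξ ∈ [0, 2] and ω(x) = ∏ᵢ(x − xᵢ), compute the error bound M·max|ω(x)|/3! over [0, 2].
343*sqrt(3)/3375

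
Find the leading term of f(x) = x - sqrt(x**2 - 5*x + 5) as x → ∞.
5/2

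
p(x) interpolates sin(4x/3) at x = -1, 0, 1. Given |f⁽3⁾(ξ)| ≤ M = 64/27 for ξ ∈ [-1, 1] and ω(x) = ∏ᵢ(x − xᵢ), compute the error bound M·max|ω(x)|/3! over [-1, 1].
64*sqrt(3)/729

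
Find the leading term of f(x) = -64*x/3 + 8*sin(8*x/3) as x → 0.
-2048*x**3/81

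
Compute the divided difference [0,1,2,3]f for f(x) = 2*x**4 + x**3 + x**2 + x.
13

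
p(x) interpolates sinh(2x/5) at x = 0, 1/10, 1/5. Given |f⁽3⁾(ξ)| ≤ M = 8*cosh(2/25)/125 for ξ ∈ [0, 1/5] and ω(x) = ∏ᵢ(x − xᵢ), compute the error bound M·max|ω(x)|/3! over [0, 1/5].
sqrt(3)*cosh(2/25)/421875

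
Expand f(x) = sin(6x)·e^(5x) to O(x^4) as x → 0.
6*x + 30*x**2 + 39*x**3 + O(x**4)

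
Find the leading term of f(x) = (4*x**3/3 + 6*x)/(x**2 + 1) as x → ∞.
4*x/3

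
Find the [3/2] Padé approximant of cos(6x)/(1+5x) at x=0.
(900*x**3/7 - 180*x**2/7 - 5*x + 1)/(1 - 229*x**2/7)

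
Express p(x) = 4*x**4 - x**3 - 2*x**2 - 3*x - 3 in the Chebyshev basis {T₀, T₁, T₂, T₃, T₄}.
(-5/2)T₀ + (-15/4)T₁ + T₂ + (-1/4)T₃ + (1/2)T₄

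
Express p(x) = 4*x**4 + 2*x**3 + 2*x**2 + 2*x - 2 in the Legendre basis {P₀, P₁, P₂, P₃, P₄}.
(-8/15)P₀ + (16/5)P₁ + (76/21)P₂ + (4/5)P₃ + (32/35)P₄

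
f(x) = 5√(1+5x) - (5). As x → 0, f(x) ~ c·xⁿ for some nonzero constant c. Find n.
1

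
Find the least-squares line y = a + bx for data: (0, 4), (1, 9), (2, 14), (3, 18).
a = 21/5, b = 47/10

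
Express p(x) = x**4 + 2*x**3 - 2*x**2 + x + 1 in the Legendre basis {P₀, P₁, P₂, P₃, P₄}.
(8/15)P₀ + (11/5)P₁ + (-16/21)P₂ + (4/5)P₃ + (8/35)P₄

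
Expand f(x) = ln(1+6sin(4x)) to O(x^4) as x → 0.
24*x - 288*x**2 + 4544*x**3 + O(x**4)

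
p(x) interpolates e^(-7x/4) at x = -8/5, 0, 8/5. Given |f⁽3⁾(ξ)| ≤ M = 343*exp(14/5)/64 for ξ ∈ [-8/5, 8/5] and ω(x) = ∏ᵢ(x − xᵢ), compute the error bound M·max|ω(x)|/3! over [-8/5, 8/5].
2744*sqrt(3)*exp(14/5)/3375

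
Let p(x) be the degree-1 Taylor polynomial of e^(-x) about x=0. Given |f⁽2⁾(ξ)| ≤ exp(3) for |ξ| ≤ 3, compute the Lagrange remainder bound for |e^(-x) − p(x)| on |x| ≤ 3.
9*exp(3)/2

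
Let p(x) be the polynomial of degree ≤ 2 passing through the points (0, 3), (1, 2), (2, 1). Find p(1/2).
5/2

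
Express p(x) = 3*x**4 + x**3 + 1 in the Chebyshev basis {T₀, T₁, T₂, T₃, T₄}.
(17/8)T₀ + (3/4)T₁ + (3/2)T₂ + (1/4)T₃ + (3/8)T₄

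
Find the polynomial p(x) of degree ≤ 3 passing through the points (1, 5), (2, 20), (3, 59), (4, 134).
2*x**3 + x + 2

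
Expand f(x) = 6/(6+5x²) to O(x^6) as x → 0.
1 - 5*x**2/6 + 25*x**4/36 + O(x**6)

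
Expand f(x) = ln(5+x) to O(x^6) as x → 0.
log(5) + x/5 - x**2/50 + x**3/375 - x**4/2500 + x**5/15625 + O(x**6)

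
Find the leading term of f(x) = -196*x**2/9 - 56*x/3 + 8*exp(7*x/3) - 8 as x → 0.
1372*x**3/81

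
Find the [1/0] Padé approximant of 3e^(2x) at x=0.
6*x + 3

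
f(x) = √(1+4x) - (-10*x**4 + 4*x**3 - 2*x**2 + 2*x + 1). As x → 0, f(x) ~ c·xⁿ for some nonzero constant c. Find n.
5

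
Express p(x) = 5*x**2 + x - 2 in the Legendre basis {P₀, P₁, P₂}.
(-1/3)P₀ + P₁ + (10/3)P₂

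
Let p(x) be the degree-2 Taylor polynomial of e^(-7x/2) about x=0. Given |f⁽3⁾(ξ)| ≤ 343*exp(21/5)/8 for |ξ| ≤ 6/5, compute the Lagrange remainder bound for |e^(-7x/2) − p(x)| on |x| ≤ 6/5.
3087*exp(21/5)/250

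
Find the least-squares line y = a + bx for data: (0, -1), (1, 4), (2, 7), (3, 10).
a = -2/5, b = 18/5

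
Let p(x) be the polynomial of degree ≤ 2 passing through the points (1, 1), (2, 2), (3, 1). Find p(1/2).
-1/4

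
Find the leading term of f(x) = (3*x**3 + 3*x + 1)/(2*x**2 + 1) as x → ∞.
3*x/2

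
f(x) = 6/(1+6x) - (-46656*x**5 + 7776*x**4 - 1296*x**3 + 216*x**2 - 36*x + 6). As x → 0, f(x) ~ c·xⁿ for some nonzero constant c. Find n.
6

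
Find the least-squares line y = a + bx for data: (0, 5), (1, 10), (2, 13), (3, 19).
a = 5, b = 9/2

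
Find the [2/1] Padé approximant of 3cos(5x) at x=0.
3 - 75*x**2/2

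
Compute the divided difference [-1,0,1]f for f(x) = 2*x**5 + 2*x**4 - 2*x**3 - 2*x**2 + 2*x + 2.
0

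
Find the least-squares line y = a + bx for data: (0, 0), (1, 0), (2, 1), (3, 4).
a = -7/10, b = 13/10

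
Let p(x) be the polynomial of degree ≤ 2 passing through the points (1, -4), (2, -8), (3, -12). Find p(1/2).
-2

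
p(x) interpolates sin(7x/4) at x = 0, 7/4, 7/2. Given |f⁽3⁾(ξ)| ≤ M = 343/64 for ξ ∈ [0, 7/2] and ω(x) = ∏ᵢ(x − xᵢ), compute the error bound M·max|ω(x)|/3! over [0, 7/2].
117649*sqrt(3)/110592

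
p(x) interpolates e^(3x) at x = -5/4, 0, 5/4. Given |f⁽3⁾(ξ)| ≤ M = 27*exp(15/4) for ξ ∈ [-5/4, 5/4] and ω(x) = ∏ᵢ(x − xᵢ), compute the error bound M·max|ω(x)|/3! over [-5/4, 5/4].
125*sqrt(3)*exp(15/4)/64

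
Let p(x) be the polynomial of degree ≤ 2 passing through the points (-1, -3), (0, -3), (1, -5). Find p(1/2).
-15/4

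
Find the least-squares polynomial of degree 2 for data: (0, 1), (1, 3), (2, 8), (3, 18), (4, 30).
34/35 + (11/70)x + (25/14)x²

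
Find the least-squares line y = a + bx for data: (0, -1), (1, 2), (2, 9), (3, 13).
a = -8/5, b = 49/10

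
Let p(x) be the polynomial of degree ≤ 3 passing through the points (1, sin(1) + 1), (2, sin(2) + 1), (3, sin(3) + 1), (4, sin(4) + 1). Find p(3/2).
sin(4)/16 - 5*sin(3)/16 + 5*sin(1)/16 + 15*sin(2)/16 + 1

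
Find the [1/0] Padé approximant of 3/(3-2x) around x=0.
2*x/3 + 1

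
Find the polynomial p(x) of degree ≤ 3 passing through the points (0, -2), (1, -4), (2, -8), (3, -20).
-x**3 + 2*x**2 - 3*x - 2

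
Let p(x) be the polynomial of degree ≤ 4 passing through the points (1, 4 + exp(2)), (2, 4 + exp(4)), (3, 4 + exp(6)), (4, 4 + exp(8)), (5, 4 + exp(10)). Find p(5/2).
-5*exp(8)/32 - 5*exp(2)/128 + 4 + 15*exp(4)/32 + 45*exp(6)/64 + 3*exp(10)/128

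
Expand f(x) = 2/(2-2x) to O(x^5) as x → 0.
1 + x + x**2 + x**3 + x**4 + O(x**5)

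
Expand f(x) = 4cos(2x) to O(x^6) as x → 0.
4 - 8*x**2 + 8*x**4/3 + O(x**6)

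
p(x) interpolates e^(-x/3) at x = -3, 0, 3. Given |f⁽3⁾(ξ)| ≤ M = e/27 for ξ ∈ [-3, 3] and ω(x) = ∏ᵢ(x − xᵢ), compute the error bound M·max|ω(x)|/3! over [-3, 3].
sqrt(3)*e/27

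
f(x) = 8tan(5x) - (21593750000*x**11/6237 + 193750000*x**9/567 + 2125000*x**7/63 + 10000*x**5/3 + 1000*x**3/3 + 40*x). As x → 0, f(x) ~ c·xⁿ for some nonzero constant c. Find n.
13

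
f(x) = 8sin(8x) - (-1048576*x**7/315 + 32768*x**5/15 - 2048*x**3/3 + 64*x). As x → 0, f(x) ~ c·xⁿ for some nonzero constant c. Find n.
9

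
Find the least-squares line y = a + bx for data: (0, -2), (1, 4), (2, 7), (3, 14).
a = -19/10, b = 51/10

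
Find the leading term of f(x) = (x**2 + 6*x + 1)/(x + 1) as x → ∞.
x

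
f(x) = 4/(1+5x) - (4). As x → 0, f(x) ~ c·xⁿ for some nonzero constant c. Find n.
1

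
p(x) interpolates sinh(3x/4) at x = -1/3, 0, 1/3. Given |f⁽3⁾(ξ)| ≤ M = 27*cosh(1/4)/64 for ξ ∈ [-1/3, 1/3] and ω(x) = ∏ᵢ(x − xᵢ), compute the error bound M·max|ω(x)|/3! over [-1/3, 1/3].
sqrt(3)*cosh(1/4)/1728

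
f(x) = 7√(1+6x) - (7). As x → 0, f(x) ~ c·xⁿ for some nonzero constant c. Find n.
1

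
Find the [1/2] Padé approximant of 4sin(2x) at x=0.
8*x/(2*x**2/3 + 1)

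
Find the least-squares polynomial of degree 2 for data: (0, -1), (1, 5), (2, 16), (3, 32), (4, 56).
-26/35 + (167/70)x + (41/14)x²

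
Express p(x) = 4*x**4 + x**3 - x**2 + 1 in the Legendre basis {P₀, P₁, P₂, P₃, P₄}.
(22/15)P₀ + (3/5)P₁ + (34/21)P₂ + (2/5)P₃ + (32/35)P₄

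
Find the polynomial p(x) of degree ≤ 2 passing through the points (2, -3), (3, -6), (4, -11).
-x**2 + 2*x - 3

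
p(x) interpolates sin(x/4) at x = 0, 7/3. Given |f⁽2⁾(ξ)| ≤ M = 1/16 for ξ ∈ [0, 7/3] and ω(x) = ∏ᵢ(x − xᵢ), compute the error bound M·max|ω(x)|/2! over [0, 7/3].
49/1152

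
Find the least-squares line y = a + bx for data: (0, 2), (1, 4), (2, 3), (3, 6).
a = 21/10, b = 11/10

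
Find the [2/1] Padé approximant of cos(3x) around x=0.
1 - 9*x**2/2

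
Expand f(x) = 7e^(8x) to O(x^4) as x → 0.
7 + 56*x + 224*x**2 + 1792*x**3/3 + O(x**4)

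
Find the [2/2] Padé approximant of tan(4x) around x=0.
4*x/(1 - 16*x**2/3)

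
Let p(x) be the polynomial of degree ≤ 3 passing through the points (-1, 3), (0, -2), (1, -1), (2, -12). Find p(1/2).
-9/8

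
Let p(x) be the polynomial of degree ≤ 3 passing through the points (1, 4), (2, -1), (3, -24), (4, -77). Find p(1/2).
7/2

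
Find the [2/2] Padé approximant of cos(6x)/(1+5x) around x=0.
(-180*x**2/7 + 15*x/7 + 1)/(3*x**2 + 50*x/7 + 1)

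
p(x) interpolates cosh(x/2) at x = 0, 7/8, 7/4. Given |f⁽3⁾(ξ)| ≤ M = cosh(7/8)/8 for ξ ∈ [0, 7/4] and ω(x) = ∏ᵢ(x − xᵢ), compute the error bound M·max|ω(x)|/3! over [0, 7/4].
343*sqrt(3)*cosh(7/8)/110592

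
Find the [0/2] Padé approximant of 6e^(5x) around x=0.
6/(25*x**2/2 - 5*x + 1)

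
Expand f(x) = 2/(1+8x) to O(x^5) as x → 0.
2 - 16*x + 128*x**2 - 1024*x**3 + 8192*x**4 + O(x**5)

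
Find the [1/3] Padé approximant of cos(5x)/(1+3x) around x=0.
(1 - 125*x/36)/(-425*x**3/72 + 25*x**2/12 - 17*x/36 + 1)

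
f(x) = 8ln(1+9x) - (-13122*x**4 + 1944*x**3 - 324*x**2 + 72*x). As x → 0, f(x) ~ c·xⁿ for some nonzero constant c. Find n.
5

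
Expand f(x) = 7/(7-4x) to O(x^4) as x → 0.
1 + 4*x/7 + 16*x**2/49 + 64*x**3/343 + O(x**4)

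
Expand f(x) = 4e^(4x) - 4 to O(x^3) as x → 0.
16*x + 32*x**2 + O(x**3)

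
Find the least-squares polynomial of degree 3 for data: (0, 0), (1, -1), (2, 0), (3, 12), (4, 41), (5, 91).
23/126 + (-161/108)x + (-163/126)x² + (113/108)x³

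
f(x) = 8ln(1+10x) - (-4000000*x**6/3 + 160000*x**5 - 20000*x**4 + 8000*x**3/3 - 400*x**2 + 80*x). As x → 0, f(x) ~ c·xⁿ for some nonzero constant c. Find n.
7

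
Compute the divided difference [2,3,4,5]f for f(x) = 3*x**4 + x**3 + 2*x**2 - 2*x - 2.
43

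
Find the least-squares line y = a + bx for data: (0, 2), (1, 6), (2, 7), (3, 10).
a = 5/2, b = 5/2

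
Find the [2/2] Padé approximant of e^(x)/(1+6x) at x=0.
(397*x**2/2316 + 259*x/386 + 1)/(-4571*x**2/2316 + 2189*x/386 + 1)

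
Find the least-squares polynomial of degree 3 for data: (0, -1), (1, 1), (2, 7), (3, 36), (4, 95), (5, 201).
-53/63 + (439/189)x + (-209/63)x² + (59/27)x³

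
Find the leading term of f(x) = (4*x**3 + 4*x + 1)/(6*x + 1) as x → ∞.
2*x**2/3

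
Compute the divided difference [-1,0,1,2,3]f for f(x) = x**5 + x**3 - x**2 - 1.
5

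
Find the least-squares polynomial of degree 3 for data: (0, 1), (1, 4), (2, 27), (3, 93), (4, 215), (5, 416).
68/63 + (-803/378)x + (14/9)x² + (167/54)x³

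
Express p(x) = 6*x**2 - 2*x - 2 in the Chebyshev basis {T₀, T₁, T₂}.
T₀ + (-2)T₁ + (3)T₂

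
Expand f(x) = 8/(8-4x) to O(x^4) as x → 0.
1 + x/2 + x**2/4 + x**3/8 + O(x**4)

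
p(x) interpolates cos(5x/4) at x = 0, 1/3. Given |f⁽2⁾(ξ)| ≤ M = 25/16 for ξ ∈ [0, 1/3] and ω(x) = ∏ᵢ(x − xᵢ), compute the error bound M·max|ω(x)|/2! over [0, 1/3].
25/1152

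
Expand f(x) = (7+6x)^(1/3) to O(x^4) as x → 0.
7**(1/3) + 2*7**(1/3)*x/7 - 4*7**(1/3)*x**2/49 + 40*7**(1/3)*x**3/1029 + O(x**4)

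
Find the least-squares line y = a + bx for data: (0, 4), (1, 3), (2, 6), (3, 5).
a = 18/5, b = 3/5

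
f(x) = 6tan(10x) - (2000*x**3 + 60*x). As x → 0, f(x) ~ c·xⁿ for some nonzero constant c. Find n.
5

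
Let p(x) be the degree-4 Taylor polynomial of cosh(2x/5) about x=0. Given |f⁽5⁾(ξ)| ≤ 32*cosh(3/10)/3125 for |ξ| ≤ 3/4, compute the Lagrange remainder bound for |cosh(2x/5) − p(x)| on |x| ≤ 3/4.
81*cosh(3/10)/4000000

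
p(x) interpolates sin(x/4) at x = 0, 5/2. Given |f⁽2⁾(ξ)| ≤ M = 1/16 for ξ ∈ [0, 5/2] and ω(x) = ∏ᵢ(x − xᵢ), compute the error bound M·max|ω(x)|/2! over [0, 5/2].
25/512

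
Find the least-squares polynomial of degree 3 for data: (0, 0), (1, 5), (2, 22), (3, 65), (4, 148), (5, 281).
8/63 + (443/189)x + (2/63)x² + (58/27)x³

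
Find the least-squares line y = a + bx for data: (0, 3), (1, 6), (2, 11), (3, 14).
a = 14/5, b = 19/5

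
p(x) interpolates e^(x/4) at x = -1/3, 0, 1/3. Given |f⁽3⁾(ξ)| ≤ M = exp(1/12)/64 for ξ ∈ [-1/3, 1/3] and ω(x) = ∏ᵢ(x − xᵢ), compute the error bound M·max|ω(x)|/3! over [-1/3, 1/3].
sqrt(3)*exp(1/12)/46656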